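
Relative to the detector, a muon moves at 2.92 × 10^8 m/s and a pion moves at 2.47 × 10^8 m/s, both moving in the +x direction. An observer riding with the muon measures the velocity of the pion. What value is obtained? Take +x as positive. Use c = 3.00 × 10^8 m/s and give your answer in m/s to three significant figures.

β_A = 0.973, β_B = 0.823 (dividing each by c = 3.00 × 10^8 m/s).
Transform to A's frame with the inverse velocity-addition law: u' = (u − v)/(1 − uv/c²), taking u = β_B and v = β_A.
u' = (0.823 − 0.973) / (1 − (0.973)(0.823)) = -0.1500/0.1986 = -0.7552.
u' = -0.7552 × 3.00 × 10^8 m/s.

-2.27 × 10^8 m/s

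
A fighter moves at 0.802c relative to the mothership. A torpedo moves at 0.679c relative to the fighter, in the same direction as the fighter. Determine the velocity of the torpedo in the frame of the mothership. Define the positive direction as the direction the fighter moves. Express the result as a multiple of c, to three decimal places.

0.959c

With v = 0.802 and u' = 0.679 (in units of c),
u = (u' + v)/(1 + u'v/c²):
u = (0.679 + 0.802) / (1 + 0.679·0.802) = 1.4810/1.5446 = 0.9589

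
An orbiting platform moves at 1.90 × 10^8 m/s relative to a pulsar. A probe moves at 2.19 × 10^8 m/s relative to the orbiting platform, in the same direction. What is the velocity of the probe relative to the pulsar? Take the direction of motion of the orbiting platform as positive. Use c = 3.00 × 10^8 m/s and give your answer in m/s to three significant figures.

2.80 × 10^8 m/s

In units of c (dividing by 3.00 × 10^8 m/s): v = 0.633, u' = 0.730.
u = (u' + v)/(1 + u'v/c²):
u = (0.730 + 0.633) / (1 + 0.730·0.633) = 1.3633/1.4623 = 0.9323
Converting back: u = 0.9323 × 3.00 × 10^8 m/s.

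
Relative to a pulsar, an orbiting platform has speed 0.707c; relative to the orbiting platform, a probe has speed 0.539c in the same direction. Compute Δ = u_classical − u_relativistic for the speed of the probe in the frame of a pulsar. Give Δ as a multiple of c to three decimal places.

Δ = 0.344c

Galilean: u_cl = 0.539 + 0.707 = 1.2460.
Relativistic: u_rel = (0.539 + 0.707) / (1 + 0.539·0.707) = 1.2460/1.3811 = 0.9022.
Δ = 1.2460 − 0.9022 = 0.3438.
(The classical prediction exceeds c; the relativistic result does not.)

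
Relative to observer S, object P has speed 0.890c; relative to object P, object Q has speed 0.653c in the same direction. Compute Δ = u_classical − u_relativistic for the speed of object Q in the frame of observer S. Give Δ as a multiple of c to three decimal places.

Δ = 0.567c

Galilean: u_cl = 0.653 + 0.890 = 1.5430.
Relativistic: u_rel = (0.653 + 0.890) / (1 + 0.653·0.890) = 1.5430/1.5812 = 0.9759.
Δ = 1.5430 − 0.9759 = 0.5671.
(The classical prediction exceeds c; the relativistic result does not.)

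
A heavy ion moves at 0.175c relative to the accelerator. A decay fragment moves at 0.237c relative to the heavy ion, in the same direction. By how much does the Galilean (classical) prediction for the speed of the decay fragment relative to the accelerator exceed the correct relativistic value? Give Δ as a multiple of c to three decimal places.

Galilean: u_cl = 0.237 + 0.175 = 0.4120.
Relativistic: u_rel = (0.237 + 0.175) / (1 + 0.237·0.175) = 0.4120/1.0415 = 0.3956.
Δ = 0.4120 − 0.3956 = 0.0164.

Δ = 0.016c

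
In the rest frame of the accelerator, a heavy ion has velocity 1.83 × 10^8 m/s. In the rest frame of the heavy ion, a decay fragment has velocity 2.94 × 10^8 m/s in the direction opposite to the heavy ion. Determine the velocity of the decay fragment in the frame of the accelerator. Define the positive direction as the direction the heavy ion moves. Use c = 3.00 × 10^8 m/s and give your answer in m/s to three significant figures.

-2.76 × 10^8 m/s

In units of c (dividing by 3.00 × 10^8 m/s): v = 0.610, u' = -0.980.
u = (u' + v)/(1 + u'v/c²):
u = (-0.980 + 0.610) / (1 + (-0.980)·0.610) = -0.3700/0.4022 = -0.9199
(Galilean addition would give -0.370c.)
Converting back: u = -0.9199 × 3.00 × 10^8 m/s.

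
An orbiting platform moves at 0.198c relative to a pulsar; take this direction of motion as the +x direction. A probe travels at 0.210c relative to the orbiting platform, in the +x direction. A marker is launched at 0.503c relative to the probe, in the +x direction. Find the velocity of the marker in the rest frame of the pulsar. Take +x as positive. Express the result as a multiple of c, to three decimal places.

Apply u = (u' + v)/(1 + u'v/c²) successively, working outward toward the pulsar.
Start: velocity of the orbiting platform relative to the pulsar = 0.1980c.
Compose with the probe (u' = 0.210 in the orbiting platform frame): u_1 = (0.210 + 0.198) / (1 + 0.210·0.198) = 0.4080/1.0416 = 0.3917.
Compose with the marker (u' = 0.503 in the probe frame): u_2 = (0.503 + 0.392) / (1 + 0.503·0.392) = 0.8947/1.1970 = 0.7474.

0.747c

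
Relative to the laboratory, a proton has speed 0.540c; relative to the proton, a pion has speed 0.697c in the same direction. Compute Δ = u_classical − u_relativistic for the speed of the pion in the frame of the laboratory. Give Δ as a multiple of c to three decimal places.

Galilean: u_cl = 0.697 + 0.540 = 1.2370.
Relativistic: u_rel = (0.697 + 0.540) / (1 + 0.697·0.540) = 1.2370/1.3764 = 0.8987.
Δ = 1.2370 − 0.8987 = 0.3383.
(The classical prediction exceeds c; the relativistic result does not.)

Δ = 0.338c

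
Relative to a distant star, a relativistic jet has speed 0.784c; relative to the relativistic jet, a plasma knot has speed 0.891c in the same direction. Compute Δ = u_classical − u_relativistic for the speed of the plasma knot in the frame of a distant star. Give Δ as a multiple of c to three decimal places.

Δ = 0.689c

Galilean: u_cl = 0.891 + 0.784 = 1.6750.
Relativistic: u_rel = (0.891 + 0.784) / (1 + 0.891·0.784) = 1.6750/1.6985 = 0.9861.
Δ = 1.6750 − 0.9861 = 0.6889.
(The classical prediction exceeds c; the relativistic result does not.)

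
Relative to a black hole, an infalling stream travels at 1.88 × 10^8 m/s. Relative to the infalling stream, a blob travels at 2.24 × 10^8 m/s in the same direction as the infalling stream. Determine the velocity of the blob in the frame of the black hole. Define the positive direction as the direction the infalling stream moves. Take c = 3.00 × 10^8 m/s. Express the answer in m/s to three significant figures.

In units of c (dividing by 3.00 × 10^8 m/s): v = 0.627, u' = 0.747.
u = (u' + v)/(1 + u'v/c²):
u = (0.747 + 0.627) / (1 + 0.747·0.627) = 1.3733/1.4679 = 0.9356
(Galilean addition would give +1.373c, exceeding c.)
Converting back: u = 0.9356 × 3.00 × 10^8 m/s.

2.81 × 10^8 m/s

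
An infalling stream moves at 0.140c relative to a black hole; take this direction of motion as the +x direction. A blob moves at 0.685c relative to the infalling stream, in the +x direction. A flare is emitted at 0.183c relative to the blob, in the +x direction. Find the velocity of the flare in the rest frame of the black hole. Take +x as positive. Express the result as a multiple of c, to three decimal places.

Apply u = (u' + v)/(1 + u'v/c²) successively, working outward toward the black hole.
Start: velocity of the infalling stream relative to the black hole = 0.1400c.
Compose with the blob (u' = 0.685 in the infalling stream frame): u_1 = (0.685 + 0.140) / (1 + 0.685·0.140) = 0.8250/1.0959 = 0.7528.
Compose with the flare (u' = 0.183 in the blob frame): u_2 = (0.183 + 0.753) / (1 + 0.183·0.753) = 0.9358/1.1378 = 0.8225.

0.822c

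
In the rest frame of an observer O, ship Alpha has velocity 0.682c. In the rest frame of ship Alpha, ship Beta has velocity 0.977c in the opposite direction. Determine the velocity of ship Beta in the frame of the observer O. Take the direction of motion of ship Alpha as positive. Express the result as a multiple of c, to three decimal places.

With v = 0.682 and u' = -0.977 (in units of c),
u = (u' + v)/(1 + u'v/c²):
u = (-0.977 + 0.682) / (1 + (-0.977)·0.682) = -0.2950/0.3337 = -0.8841
(Galilean addition would give -0.295c.)

-0.884c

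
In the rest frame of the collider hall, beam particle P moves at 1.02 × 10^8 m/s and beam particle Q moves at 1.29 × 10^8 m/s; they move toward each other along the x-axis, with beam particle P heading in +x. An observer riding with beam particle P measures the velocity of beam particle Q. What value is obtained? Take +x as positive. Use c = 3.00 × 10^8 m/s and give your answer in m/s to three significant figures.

-2.02 × 10^8 m/s

β_A = 0.340, β_B = -0.430 (dividing each by c = 3.00 × 10^8 m/s).
Transform to A's frame with the inverse velocity-addition law: u' = (u − v)/(1 − uv/c²), taking u = β_B and v = β_A.
u' = (-0.430 − 0.340) / (1 − (0.340)(-0.430)) = -0.7700/1.1462 = -0.6718.
u' = -0.6718 × 3.00 × 10^8 m/s.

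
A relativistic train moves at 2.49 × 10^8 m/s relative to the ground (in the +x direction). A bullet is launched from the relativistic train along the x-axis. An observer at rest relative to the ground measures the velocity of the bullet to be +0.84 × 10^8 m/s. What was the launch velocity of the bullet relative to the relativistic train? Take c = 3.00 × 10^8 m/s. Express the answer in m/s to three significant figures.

v = 0.830c, u = 0.280c.
Invert the composition law: u' = (u − v)/(1 − uv/c²).
u' = (0.280 − 0.830) / (1 − (0.280)(0.830)) = -0.5500/0.7676 = -0.7165.
u' = -0.7165 × 3.00 × 10^8 m/s.

-2.15 × 10^8 m/s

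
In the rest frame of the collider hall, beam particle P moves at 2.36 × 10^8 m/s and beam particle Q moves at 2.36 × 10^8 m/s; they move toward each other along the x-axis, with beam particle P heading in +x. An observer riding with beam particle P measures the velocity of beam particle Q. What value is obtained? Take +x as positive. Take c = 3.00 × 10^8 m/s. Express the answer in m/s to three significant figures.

β_A = 0.787, β_B = -0.787 (dividing each by c = 3.00 × 10^8 m/s).
Transform to A's frame with the inverse velocity-addition law: u' = (u − v)/(1 − uv/c²), taking u = β_B and v = β_A.
u' = (-0.787 − 0.787) / (1 − (0.787)(-0.787)) = -1.5733/1.6188 = -0.9719.
u' = -0.9719 × 3.00 × 10^8 m/s.

-2.92 × 10^8 m/s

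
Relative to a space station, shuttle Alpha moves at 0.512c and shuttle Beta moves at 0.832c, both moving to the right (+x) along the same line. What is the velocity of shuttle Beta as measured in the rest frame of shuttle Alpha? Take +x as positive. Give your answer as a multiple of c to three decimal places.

+0.557c

β_A = 0.512, β_B = 0.832.
Transform to A's frame with the inverse velocity-addition law: u' = (u − v)/(1 − uv/c²), taking u = β_B and v = β_A.
u' = (0.832 − 0.512) / (1 − (0.512)(0.832)) = 0.3200/0.5740 = 0.5575.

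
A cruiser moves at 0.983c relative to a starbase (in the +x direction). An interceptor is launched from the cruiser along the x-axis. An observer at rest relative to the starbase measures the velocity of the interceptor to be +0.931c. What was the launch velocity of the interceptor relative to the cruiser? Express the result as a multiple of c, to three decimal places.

-0.613c

Invert the composition law: u' = (u − v)/(1 − uv/c²).
u' = (0.931 − 0.983) / (1 − (0.931)(0.983)) = -0.0520/0.0848 = -0.6130.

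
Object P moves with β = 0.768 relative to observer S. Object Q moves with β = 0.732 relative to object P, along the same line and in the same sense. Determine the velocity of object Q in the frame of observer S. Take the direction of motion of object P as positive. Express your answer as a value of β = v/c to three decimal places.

With v = 0.768 and u' = 0.732 (in units of c),
u = (u' + v)/(1 + u'v/c²):
u = (0.732 + 0.768) / (1 + 0.732·0.768) = 1.5000/1.5622 = 0.9602
(Galilean addition would give +1.500c, exceeding c.)

β = 0.960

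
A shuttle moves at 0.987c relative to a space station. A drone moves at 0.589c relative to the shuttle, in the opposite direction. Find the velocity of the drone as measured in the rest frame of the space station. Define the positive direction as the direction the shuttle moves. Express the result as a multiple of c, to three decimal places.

+0.951c

With v = 0.987 and u' = -0.589 (in units of c),
u = (u' + v)/(1 + u'v/c²):
u = (-0.589 + 0.987) / (1 + (-0.589)·0.987) = 0.3980/0.4187 = 0.9507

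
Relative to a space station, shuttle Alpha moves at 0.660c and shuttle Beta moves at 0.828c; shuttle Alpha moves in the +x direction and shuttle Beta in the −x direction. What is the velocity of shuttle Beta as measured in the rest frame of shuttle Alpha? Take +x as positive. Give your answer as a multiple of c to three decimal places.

β_A = 0.660, β_B = -0.828.
Transform to A's frame with the inverse velocity-addition law: u' = (u − v)/(1 − uv/c²), taking u = β_B and v = β_A.
u' = (-0.828 − 0.660) / (1 − (0.660)(-0.828)) = -1.4880/1.5465 = -0.9622.

-0.962c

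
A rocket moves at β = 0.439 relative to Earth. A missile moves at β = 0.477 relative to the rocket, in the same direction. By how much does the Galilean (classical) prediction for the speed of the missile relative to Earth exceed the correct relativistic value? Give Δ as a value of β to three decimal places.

Galilean: u_cl = 0.477 + 0.439 = 0.9160.
Relativistic: u_rel = (0.477 + 0.439) / (1 + 0.477·0.439) = 0.9160/1.2094 = 0.7574.
Δ = 0.9160 − 0.7574 = 0.1586.

Δ = 0.159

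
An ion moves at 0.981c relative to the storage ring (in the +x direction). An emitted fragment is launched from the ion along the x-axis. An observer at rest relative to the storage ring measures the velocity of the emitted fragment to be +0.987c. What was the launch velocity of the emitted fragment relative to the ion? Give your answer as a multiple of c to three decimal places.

+0.189c

Invert the composition law: u' = (u − v)/(1 − uv/c²).
u' = (0.987 − 0.981) / (1 − (0.987)(0.981)) = 0.0060/0.0318 = 0.1890.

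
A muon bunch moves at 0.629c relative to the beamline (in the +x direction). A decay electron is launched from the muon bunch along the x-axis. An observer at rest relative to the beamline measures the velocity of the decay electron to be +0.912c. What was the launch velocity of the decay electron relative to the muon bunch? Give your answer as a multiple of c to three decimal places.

+0.664c

Invert the composition law: u' = (u − v)/(1 − uv/c²).
u' = (0.912 − 0.629) / (1 − (0.912)(0.629)) = 0.2830/0.4264 = 0.6638.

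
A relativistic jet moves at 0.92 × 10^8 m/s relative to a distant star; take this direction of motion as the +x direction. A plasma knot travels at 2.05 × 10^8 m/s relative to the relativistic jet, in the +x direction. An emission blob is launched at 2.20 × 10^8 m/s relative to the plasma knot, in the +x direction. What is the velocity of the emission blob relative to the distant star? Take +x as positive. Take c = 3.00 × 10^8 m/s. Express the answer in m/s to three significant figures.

Apply u = (u' + v)/(1 + u'v/c²) successively, working outward toward the distant star.
(Dividing each given speed by c = 3.00 × 10^8 m/s to work in units of c.)
Start: velocity of the relativistic jet relative to the distant star = 0.3067c.
Compose with the plasma knot (u' = 0.683 in the relativistic jet frame): u_1 = (0.683 + 0.307) / (1 + 0.683·0.307) = 0.9900/1.2096 = 0.8185.
Compose with the emission blob (u' = 0.733 in the plasma knot frame): u_2 = (0.733 + 0.818) / (1 + 0.733·0.818) = 1.5518/1.6002 = 0.9698.
So u = 0.9698 × 3.00 × 10^8 m/s.

2.91 × 10^8 m/s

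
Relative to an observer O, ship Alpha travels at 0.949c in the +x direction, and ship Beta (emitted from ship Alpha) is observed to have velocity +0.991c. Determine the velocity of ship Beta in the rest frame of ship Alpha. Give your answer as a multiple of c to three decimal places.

+0.705c

Invert the composition law: u' = (u − v)/(1 − uv/c²).
u' = (0.991 − 0.949) / (1 − (0.991)(0.949)) = 0.0420/0.0595 = 0.7054.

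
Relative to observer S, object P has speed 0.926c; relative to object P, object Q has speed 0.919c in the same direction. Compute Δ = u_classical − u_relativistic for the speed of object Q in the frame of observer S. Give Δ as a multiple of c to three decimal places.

Δ = 0.848c

Galilean: u_cl = 0.919 + 0.926 = 1.8450.
Relativistic: u_rel = (0.919 + 0.926) / (1 + 0.919·0.926) = 1.8450/1.8510 = 0.9968.
Δ = 1.8450 − 0.9968 = 0.8482.
(The classical prediction exceeds c; the relativistic result does not.)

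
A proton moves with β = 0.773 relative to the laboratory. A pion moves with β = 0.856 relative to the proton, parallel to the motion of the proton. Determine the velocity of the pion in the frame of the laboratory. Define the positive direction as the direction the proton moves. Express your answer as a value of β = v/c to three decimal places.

β = 0.980

With v = 0.773 and u' = 0.856 (in units of c),
u = (u' + v)/(1 + u'v/c²):
u = (0.856 + 0.773) / (1 + 0.856·0.773) = 1.6290/1.6617 = 0.9803
(Galilean addition would give +1.629c, exceeding c.)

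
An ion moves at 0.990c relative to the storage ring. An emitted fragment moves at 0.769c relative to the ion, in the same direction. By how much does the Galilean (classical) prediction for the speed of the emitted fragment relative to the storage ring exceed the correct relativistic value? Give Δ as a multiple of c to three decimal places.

Δ = 0.760c

Galilean: u_cl = 0.769 + 0.990 = 1.7590.
Relativistic: u_rel = (0.769 + 0.990) / (1 + 0.769·0.990) = 1.7590/1.7613 = 0.9987.
Δ = 1.7590 − 0.9987 = 0.7603.
(The classical prediction exceeds c; the relativistic result does not.)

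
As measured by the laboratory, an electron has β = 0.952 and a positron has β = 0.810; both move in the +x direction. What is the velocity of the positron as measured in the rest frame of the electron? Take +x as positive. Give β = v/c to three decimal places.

β = -0.620

β_A = 0.952, β_B = 0.810.
Transform to A's frame with the inverse velocity-addition law: u' = (u − v)/(1 − uv/c²), taking u = β_B and v = β_A.
u' = (0.810 − 0.952) / (1 − (0.952)(0.810)) = -0.1420/0.2289 = -0.6204.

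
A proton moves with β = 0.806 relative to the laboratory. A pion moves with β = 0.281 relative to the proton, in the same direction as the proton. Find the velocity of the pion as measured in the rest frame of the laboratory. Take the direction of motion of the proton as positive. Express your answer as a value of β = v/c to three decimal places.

With v = 0.806 and u' = 0.281 (in units of c),
u = (u' + v)/(1 + u'v/c²):
u = (0.281 + 0.806) / (1 + 0.281·0.806) = 1.0870/1.2265 = 0.8863

β = 0.886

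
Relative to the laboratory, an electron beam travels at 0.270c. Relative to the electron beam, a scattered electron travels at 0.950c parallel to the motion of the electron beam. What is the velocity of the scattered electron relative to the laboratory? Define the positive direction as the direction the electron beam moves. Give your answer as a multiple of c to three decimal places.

With v = 0.270 and u' = 0.950 (in units of c),
u = (u' + v)/(1 + u'v/c²):
u = (0.950 + 0.270) / (1 + 0.950·0.270) = 1.2200/1.2565 = 0.9710

0.971c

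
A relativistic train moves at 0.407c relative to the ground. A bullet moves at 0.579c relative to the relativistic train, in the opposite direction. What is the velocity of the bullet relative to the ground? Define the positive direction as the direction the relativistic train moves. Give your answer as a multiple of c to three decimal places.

With v = 0.407 and u' = -0.579 (in units of c),
u = (u' + v)/(1 + u'v/c²):
u = (-0.579 + 0.407) / (1 + (-0.579)·0.407) = -0.1720/0.7643 = -0.2250

-0.225c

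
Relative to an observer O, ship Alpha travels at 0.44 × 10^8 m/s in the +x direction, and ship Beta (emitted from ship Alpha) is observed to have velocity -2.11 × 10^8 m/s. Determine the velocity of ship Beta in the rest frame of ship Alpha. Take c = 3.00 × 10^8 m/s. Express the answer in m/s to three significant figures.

-2.31 × 10^8 m/s

v = 0.147c, u = -0.703c.
Invert the composition law: u' = (u − v)/(1 − uv/c²).
u' = (-0.703 − 0.147) / (1 − (-0.703)(0.147)) = -0.8500/1.1032 = -0.7705.
u' = -0.7705 × 3.00 × 10^8 m/s.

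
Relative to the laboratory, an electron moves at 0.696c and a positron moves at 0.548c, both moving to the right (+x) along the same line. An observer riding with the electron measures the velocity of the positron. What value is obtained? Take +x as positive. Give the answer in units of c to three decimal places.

β_A = 0.696, β_B = 0.548.
Transform to A's frame with the inverse velocity-addition law: u' = (u − v)/(1 − uv/c²), taking u = β_B and v = β_A.
u' = (0.548 − 0.696) / (1 − (0.696)(0.548)) = -0.1480/0.6186 = -0.2393.

-0.239c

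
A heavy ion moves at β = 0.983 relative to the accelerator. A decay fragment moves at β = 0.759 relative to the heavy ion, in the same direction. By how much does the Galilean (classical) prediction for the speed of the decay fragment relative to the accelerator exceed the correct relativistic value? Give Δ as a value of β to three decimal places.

Δ = 0.744

Galilean: u_cl = 0.759 + 0.983 = 1.7420.
Relativistic: u_rel = (0.759 + 0.983) / (1 + 0.759·0.983) = 1.7420/1.7461 = 0.9977.
Δ = 1.7420 − 0.9977 = 0.7443.
(The classical prediction exceeds c; the relativistic result does not.)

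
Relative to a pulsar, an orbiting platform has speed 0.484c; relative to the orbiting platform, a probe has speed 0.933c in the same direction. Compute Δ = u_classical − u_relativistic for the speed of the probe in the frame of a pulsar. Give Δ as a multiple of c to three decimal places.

Galilean: u_cl = 0.933 + 0.484 = 1.4170.
Relativistic: u_rel = (0.933 + 0.484) / (1 + 0.933·0.484) = 1.4170/1.4516 = 0.9762.
Δ = 1.4170 − 0.9762 = 0.4408.
(The classical prediction exceeds c; the relativistic result does not.)

Δ = 0.441c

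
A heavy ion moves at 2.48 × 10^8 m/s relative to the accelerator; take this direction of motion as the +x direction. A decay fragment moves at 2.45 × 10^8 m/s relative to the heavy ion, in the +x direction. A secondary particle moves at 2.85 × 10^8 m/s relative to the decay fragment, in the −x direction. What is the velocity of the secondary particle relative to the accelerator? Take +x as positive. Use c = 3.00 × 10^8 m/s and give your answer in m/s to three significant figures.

+1.37 × 10^8 m/s

Apply u = (u' + v)/(1 + u'v/c²) successively, working outward toward the accelerator.
(Dividing each given speed by c = 3.00 × 10^8 m/s to work in units of c.)
Start: velocity of the heavy ion relative to the accelerator = 0.8267c.
Compose with the decay fragment (u' = 0.817 in the heavy ion frame): u_1 = (0.817 + 0.827) / (1 + 0.817·0.827) = 1.6433/1.6751 = 0.9810.
Compose with the secondary particle (u' = -0.950 in the decay fragment frame): u_2 = (-0.950 + 0.981) / (1 + (-0.950)·0.981) = 0.0310/0.0680 = 0.4562.
So u = 0.4562 × 3.00 × 10^8 m/s.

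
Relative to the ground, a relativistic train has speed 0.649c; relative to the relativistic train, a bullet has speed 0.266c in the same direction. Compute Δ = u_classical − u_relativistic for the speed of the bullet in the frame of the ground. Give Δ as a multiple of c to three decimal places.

Galilean: u_cl = 0.266 + 0.649 = 0.9150.
Relativistic: u_rel = (0.266 + 0.649) / (1 + 0.266·0.649) = 0.9150/1.1726 = 0.7803.
Δ = 0.9150 − 0.7803 = 0.1347.

Δ = 0.135c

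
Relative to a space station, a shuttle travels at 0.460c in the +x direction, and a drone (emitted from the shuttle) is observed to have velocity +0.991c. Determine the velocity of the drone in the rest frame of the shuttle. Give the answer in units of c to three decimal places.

+0.976c

Invert the composition law: u' = (u − v)/(1 − uv/c²).
u' = (0.991 − 0.460) / (1 − (0.991)(0.460)) = 0.5310/0.5441 = 0.9759.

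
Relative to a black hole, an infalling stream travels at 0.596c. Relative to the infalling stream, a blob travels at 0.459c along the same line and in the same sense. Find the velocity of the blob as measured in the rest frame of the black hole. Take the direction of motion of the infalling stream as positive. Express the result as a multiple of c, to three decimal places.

0.828c

With v = 0.596 and u' = 0.459 (in units of c),
u = (u' + v)/(1 + u'v/c²):
u = (0.459 + 0.596) / (1 + 0.459·0.596) = 1.0550/1.2736 = 0.8284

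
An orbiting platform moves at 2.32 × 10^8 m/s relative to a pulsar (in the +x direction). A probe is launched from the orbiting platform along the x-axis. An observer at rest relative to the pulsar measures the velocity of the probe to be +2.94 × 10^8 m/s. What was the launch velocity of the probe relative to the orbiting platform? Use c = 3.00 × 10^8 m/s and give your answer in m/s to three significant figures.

+2.56 × 10^8 m/s

v = 0.773c, u = 0.980c.
Invert the composition law: u' = (u − v)/(1 − uv/c²).
u' = (0.980 − 0.773) / (1 − (0.980)(0.773)) = 0.2067/0.2421 = 0.8535.
u' = 0.8535 × 3.00 × 10^8 m/s.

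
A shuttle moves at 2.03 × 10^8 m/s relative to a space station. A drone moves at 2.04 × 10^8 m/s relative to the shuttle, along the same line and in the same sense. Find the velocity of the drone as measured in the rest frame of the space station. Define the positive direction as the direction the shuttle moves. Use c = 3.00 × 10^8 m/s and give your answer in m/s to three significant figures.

In units of c (dividing by 3.00 × 10^8 m/s): v = 0.677, u' = 0.680.
u = (u' + v)/(1 + u'v/c²):
u = (0.680 + 0.677) / (1 + 0.680·0.677) = 1.3567/1.4601 = 0.9291
Converting back: u = 0.9291 × 3.00 × 10^8 m/s.

2.79 × 10^8 m/s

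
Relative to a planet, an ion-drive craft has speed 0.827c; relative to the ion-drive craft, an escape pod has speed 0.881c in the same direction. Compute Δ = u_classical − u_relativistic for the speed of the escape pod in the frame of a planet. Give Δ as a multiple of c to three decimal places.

Δ = 0.720c

Galilean: u_cl = 0.881 + 0.827 = 1.7080.
Relativistic: u_rel = (0.881 + 0.827) / (1 + 0.881·0.827) = 1.7080/1.7286 = 0.9881.
Δ = 1.7080 − 0.9881 = 0.7199.
(The classical prediction exceeds c; the relativistic result does not.)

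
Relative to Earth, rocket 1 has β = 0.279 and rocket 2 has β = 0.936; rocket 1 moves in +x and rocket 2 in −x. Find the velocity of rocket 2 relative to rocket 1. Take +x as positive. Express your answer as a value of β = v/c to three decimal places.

β = -0.963

β_A = 0.279, β_B = -0.936.
Transform to A's frame with the inverse velocity-addition law: u' = (u − v)/(1 − uv/c²), taking u = β_B and v = β_A.
u' = (-0.936 − 0.279) / (1 − (0.279)(-0.936)) = -1.2150/1.2611 = -0.9634.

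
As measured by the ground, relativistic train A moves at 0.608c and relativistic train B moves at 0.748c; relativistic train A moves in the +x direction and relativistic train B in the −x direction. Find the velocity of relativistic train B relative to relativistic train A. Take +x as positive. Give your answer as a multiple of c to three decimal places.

-0.932c

β_A = 0.608, β_B = -0.748.
Transform to A's frame with the inverse velocity-addition law: u' = (u − v)/(1 − uv/c²), taking u = β_B and v = β_A.
u' = (-0.748 − 0.608) / (1 − (0.608)(-0.748)) = -1.3560/1.4548 = -0.9321.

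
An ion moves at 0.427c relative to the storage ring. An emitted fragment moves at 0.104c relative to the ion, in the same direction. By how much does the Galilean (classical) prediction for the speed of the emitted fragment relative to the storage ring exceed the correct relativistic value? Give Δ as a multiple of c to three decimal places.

Galilean: u_cl = 0.104 + 0.427 = 0.5310.
Relativistic: u_rel = (0.104 + 0.427) / (1 + 0.104·0.427) = 0.5310/1.0444 = 0.5084.
Δ = 0.5310 − 0.5084 = 0.0226.

Δ = 0.023c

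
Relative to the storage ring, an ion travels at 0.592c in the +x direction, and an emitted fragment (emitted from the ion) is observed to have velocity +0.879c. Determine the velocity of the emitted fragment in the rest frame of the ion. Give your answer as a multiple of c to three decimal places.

+0.598c

Invert the composition law: u' = (u − v)/(1 − uv/c²).
u' = (0.879 − 0.592) / (1 − (0.879)(0.592)) = 0.2870/0.4796 = 0.5984.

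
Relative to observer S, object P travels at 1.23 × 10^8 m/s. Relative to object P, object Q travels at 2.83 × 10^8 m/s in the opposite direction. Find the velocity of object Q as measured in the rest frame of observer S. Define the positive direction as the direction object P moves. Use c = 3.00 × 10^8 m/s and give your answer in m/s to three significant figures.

In units of c (dividing by 3.00 × 10^8 m/s): v = 0.410, u' = -0.943.
u = (u' + v)/(1 + u'v/c²):
u = (-0.943 + 0.410) / (1 + (-0.943)·0.410) = -0.5333/0.6132 = -0.8697
(Galilean addition would give -0.533c.)
Converting back: u = -0.8697 × 3.00 × 10^8 m/s.

-2.61 × 10^8 m/s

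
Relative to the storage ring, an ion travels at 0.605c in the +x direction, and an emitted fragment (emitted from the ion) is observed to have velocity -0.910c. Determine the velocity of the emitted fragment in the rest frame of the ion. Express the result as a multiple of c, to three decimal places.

Invert the composition law: u' = (u − v)/(1 − uv/c²).
u' = (-0.910 − 0.605) / (1 − (-0.910)(0.605)) = -1.5150/1.5506 = -0.9771.

-0.977c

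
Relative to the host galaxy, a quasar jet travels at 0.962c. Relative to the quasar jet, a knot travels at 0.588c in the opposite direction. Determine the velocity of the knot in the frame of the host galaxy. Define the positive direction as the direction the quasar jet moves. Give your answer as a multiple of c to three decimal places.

With v = 0.962 and u' = -0.588 (in units of c),
u = (u' + v)/(1 + u'v/c²):
u = (-0.588 + 0.962) / (1 + (-0.588)·0.962) = 0.3740/0.4343 = 0.8611

+0.861c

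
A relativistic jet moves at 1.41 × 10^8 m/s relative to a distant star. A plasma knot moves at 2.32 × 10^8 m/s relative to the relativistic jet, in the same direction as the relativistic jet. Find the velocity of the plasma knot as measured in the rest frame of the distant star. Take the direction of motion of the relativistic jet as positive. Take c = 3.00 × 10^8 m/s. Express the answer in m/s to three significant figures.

2.74 × 10^8 m/s

In units of c (dividing by 3.00 × 10^8 m/s): v = 0.470, u' = 0.773.
u = (u' + v)/(1 + u'v/c²):
u = (0.773 + 0.470) / (1 + 0.773·0.470) = 1.2433/1.3635 = 0.9119
(Galilean addition would give +1.243c, exceeding c.)
Converting back: u = 0.9119 × 3.00 × 10^8 m/s.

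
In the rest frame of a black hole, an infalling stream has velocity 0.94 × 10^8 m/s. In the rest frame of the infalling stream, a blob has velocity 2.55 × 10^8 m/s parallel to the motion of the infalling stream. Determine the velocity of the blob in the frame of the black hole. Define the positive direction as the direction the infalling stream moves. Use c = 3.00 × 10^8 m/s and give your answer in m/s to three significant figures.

2.76 × 10^8 m/s

In units of c (dividing by 3.00 × 10^8 m/s): v = 0.313, u' = 0.850.
u = (u' + v)/(1 + u'v/c²):
u = (0.850 + 0.313) / (1 + 0.850·0.313) = 1.1633/1.2663 = 0.9187
(Galilean addition would give +1.163c, exceeding c.)
Converting back: u = 0.9187 × 3.00 × 10^8 m/s.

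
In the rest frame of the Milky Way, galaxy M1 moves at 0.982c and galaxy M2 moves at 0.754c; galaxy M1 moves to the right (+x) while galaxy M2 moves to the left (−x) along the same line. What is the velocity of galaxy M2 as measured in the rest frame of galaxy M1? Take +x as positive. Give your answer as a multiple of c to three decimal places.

-0.997c

β_A = 0.982, β_B = -0.754.
Transform to A's frame with the inverse velocity-addition law: u' = (u − v)/(1 − uv/c²), taking u = β_B and v = β_A.
u' = (-0.754 − 0.982) / (1 − (0.982)(-0.754)) = -1.7360/1.7404 = -0.9975.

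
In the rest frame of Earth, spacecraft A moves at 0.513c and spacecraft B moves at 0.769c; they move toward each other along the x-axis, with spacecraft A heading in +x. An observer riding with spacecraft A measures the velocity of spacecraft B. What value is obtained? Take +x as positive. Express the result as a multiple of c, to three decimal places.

β_A = 0.513, β_B = -0.769.
Transform to A's frame with the inverse velocity-addition law: u' = (u − v)/(1 − uv/c²), taking u = β_B and v = β_A.
u' = (-0.769 − 0.513) / (1 − (0.513)(-0.769)) = -1.2820/1.3945 = -0.9193.

-0.919c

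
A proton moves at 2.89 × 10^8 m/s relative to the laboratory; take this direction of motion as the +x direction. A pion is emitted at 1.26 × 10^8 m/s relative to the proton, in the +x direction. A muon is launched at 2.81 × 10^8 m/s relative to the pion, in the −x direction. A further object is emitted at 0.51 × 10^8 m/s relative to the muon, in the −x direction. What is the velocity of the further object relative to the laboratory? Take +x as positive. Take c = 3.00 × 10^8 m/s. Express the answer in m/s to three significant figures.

Apply u = (u' + v)/(1 + u'v/c²) successively, working outward toward the laboratory.
(Dividing each given speed by c = 3.00 × 10^8 m/s to work in units of c.)
Start: velocity of the proton relative to the laboratory = 0.9633c.
Compose with the pion (u' = 0.420 in the proton frame): u_1 = (0.420 + 0.963) / (1 + 0.420·0.963) = 1.3833/1.4046 = 0.9849.
Compose with the muon (u' = -0.937 in the pion frame): u_2 = (-0.937 + 0.985) / (1 + (-0.937)·0.985) = 0.0482/0.0775 = 0.6217.
Compose with the further object (u' = -0.170 in the muon frame): u_3 = (-0.170 + 0.622) / (1 + (-0.170)·0.622) = 0.4517/0.8943 = 0.5051.
So u = 0.5051 × 3.00 × 10^8 m/s.

+1.52 × 10^8 m/s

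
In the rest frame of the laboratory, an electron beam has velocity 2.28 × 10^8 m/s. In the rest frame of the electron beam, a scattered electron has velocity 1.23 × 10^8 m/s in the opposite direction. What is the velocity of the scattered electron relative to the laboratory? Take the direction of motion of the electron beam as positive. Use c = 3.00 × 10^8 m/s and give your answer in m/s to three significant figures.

+1.53 × 10^8 m/s

In units of c (dividing by 3.00 × 10^8 m/s): v = 0.760, u' = -0.410.
u = (u' + v)/(1 + u'v/c²):
u = (-0.410 + 0.760) / (1 + (-0.410)·0.760) = 0.3500/0.6884 = 0.5084
Converting back: u = 0.5084 × 3.00 × 10^8 m/s.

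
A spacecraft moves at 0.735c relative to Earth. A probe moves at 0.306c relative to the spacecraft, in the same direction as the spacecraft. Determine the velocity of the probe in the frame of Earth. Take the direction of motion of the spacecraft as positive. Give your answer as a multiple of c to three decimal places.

0.850c

With v = 0.735 and u' = 0.306 (in units of c),
u = (u' + v)/(1 + u'v/c²):
u = (0.306 + 0.735) / (1 + 0.306·0.735) = 1.0410/1.2249 = 0.8499
(Galilean addition would give +1.041c, exceeding c.)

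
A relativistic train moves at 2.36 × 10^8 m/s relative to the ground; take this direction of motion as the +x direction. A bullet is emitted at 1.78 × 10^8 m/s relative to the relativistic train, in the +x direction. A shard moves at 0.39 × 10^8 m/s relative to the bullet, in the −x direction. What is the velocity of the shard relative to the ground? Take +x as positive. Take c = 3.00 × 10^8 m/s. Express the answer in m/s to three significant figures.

+2.77 × 10^8 m/s

Apply u = (u' + v)/(1 + u'v/c²) successively, working outward toward the ground.
(Dividing each given speed by c = 3.00 × 10^8 m/s to work in units of c.)
Start: velocity of the relativistic train relative to the ground = 0.7867c.
Compose with the bullet (u' = 0.593 in the relativistic train frame): u_1 = (0.593 + 0.787) / (1 + 0.593·0.787) = 1.3800/1.4668 = 0.9409.
Compose with the shard (u' = -0.130 in the bullet frame): u_2 = (-0.130 + 0.941) / (1 + (-0.130)·0.941) = 0.8109/0.8777 = 0.9238.
So u = 0.9238 × 3.00 × 10^8 m/s.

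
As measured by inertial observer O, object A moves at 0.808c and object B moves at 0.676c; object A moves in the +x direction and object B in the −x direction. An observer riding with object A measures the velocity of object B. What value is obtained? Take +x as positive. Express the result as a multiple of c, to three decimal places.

-0.960c

β_A = 0.808, β_B = -0.676.
Transform to A's frame with the inverse velocity-addition law: u' = (u − v)/(1 − uv/c²), taking u = β_B and v = β_A.
u' = (-0.676 − 0.808) / (1 − (0.808)(-0.676)) = -1.4840/1.5462 = -0.9598.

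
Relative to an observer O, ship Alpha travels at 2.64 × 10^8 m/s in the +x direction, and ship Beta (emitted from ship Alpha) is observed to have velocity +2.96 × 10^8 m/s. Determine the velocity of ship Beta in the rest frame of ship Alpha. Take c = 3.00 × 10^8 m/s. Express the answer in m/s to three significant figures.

+2.43 × 10^8 m/s

v = 0.880c, u = 0.987c.
Invert the composition law: u' = (u − v)/(1 − uv/c²).
u' = (0.987 − 0.880) / (1 − (0.987)(0.880)) = 0.1067/0.1317 = 0.8097.
u' = 0.8097 × 3.00 × 10^8 m/s.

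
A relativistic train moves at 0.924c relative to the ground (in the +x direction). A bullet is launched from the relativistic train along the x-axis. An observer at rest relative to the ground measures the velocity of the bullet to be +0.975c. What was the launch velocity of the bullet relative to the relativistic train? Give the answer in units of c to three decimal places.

Invert the composition law: u' = (u − v)/(1 − uv/c²).
u' = (0.975 − 0.924) / (1 − (0.975)(0.924)) = 0.0510/0.0991 = 0.5146.

+0.515c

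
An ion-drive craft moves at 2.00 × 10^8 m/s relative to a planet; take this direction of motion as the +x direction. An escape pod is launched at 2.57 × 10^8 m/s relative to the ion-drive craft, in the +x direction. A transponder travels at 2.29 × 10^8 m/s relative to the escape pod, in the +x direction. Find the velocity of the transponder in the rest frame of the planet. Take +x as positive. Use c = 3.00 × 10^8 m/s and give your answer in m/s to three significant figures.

2.99 × 10^8 m/s

Apply u = (u' + v)/(1 + u'v/c²) successively, working outward toward the planet.
(Dividing each given speed by c = 3.00 × 10^8 m/s to work in units of c.)
Start: velocity of the ion-drive craft relative to the planet = 0.6667c.
Compose with the escape pod (u' = 0.857 in the ion-drive craft frame): u_1 = (0.857 + 0.667) / (1 + 0.857·0.667) = 1.5233/1.5711 = 0.9696.
Compose with the transponder (u' = 0.763 in the escape pod frame): u_2 = (0.763 + 0.970) / (1 + 0.763·0.970) = 1.7329/1.7401 = 0.9959.
So u = 0.9959 × 3.00 × 10^8 m/s.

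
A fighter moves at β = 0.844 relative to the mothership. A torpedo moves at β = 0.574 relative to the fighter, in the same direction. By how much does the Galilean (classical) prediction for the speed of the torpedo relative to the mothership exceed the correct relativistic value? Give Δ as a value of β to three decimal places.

Galilean: u_cl = 0.574 + 0.844 = 1.4180.
Relativistic: u_rel = (0.574 + 0.844) / (1 + 0.574·0.844) = 1.4180/1.4845 = 0.9552.
Δ = 1.4180 − 0.9552 = 0.4628.
(The classical prediction exceeds c; the relativistic result does not.)

Δ = 0.463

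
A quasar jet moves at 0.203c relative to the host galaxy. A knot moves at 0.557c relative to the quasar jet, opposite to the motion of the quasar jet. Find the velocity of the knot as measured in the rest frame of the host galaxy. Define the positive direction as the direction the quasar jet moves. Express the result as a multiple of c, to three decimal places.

With v = 0.203 and u' = -0.557 (in units of c),
u = (u' + v)/(1 + u'v/c²):
u = (-0.557 + 0.203) / (1 + (-0.557)·0.203) = -0.3540/0.8869 = -0.3991

-0.399c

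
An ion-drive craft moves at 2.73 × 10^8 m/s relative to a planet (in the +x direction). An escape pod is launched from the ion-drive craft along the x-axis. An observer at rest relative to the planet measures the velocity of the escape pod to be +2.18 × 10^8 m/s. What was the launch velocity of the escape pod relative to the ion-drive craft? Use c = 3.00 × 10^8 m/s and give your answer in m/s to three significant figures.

-1.62 × 10^8 m/s

v = 0.910c, u = 0.727c.
Invert the composition law: u' = (u − v)/(1 − uv/c²).
u' = (0.727 − 0.910) / (1 − (0.727)(0.910)) = -0.1833/0.3387 = -0.5412.
u' = -0.5412 × 3.00 × 10^8 m/s.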